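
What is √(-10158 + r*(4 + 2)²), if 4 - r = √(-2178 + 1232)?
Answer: √(-10014 - 36*I*√946) ≈ 5.524 - 100.22*I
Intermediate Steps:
r = 4 - I*√946 (r = 4 - √(-2178 + 1232) = 4 - √(-946) = 4 - I*√946 ≈ 4.0 - 30.757*I)
√(-10158 + r*(4 + 2)²) = √(-10158 + (4 - I*√946)*(4 + 2)²) = √(-10158 + (4 - I*√946)*6²) = √(-10158 + (4 - I*√946)*36) = √(-10158 + (144 - 36*I*√946)) = √(-10014 - 36*I*√946)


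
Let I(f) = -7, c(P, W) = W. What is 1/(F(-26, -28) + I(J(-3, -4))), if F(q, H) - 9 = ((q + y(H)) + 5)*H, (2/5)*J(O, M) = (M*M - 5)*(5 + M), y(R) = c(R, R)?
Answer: 1/1374 ≈ 0.00072780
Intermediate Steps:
y(R) = R
J(O, M) = 5*(-5 + M**2)*(5 + M)/2 (J(O, M) = 5*((M*M - 5)*(5 + M))/2 = 5*((M**2 - 5)*(5 + M))/2 = 5*((-5 + M**2)*(5 + M))/2 = 5*(-5 + M**2)*(5 + M)/2)
F(q, H) = 9 + H*(5 + H + q) (F(q, H) = 9 + ((q + H) + 5)*H = 9 + ((H + q) + 5)*H = 9 + (5 + H + q)*H = 9 + H*(5 + H + q))
1/(F(-26, -28) + I(J(-3, -4))) = 1/((9 + (-28)**2 + 5*(-28) - 28*(-26)) - 7) = 1/((9 + 784 - 140 + 728) - 7) = 1/(1381 - 7) = 1/1374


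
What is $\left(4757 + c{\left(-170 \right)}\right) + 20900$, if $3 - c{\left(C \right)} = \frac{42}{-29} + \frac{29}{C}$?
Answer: $\frac{126511781}{4930} \approx 25662.0$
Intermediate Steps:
$c{\left(C \right)} = \frac{129}{29} - \frac{29}{C}$ ($c{\left(C \right)} = 3 - \left(\frac{42}{-29} + \frac{29}{C}\right) = 3 - \left(42 \left(- \frac{1}{29}\right) + \frac{29}{C}\right) = 3 - \left(- \frac{42}{29} + \frac{29}{C}\right) = 3 + \left(\frac{42}{29} - \frac{29}{C}\right) = \frac{129}{29} - \frac{29}{C}$)
$\left(4757 + c{\left(-170 \right)}\right) + 20900 = \left(4757 + \left(\frac{129}{29} - \frac{29}{-170}\right)\right) + 20900 = \left(4757 + \left(\frac{129}{29} - - \frac{29}{170}\right)\right) + 20900 = \left(4757 + \left(\frac{129}{29} + \frac{29}{170}\right)\right) + 20900 = \left(4757 + \frac{22771}{4930}\right) + 20900 = \frac{23474781}{4930} + 20900 = \frac{126511781}{4930}$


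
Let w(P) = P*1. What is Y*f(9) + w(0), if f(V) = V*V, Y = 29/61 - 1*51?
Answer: -249642/61 ≈ -4092.5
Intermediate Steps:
Y = -3082/61 (Y = 29*(1/61) - 51 = 29/61 - 51 = -3082/61 ≈ -50.525)
f(V) = V**2
w(P) = P
Y*f(9) + w(0) = -3082/61*9**2 + 0 = -3082/61*81 + 0 = -249642/61 + 0 = -249642/61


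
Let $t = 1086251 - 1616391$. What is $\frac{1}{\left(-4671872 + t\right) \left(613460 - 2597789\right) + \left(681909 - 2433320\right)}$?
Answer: $\frac{1}{10322501518537} \approx 9.6876 \cdot 10^{-14}$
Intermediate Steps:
$t = -530140$
$\frac{1}{\left(-4671872 + t\right) \left(613460 - 2597789\right) + \left(681909 - 2433320\right)} = \frac{1}{\left(-4671872 - 530140\right) \left(613460 - 2597789\right) + \left(681909 - 2433320\right)} = \frac{1}{\left(-5202012\right) \left(-1984329\right) + \left(681909 - 2433320\right)} = \frac{1}{10322503269948 - 1751411} = \frac{1}{10322501518537}$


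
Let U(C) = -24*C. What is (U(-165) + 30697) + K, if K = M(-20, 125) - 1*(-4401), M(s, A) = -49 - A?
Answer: 38884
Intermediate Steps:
K = 4227 (K = (-49 - 1*125) - 1*(-4401) = (-49 - 125) + 4401 = -174 + 4401 = 4227)
U(C) = -24*C
(U(-165) + 30697) + K = (-24*(-165) + 30697) + 4227 = (3960 + 30697) + 4227 = 34657 + 4227 = 38884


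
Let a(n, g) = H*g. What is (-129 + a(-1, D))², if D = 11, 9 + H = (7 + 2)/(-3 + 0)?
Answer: 68121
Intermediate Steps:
H = -12 (H = -9 + (7 + 2)/(-3 + 0) = -9 + 9/(-3) = -9 + 9*(-⅓) = -9 - 3 = -12)
a(n, g) = -12*g
(-129 + a(-1, D))² = (-129 - 12*11)² = (-129 - 132)² = (-261)² = 68121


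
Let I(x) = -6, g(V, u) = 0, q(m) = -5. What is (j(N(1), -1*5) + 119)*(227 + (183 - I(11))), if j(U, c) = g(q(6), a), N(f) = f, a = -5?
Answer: 49504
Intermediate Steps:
j(U, c) = 0
(j(N(1), -1*5) + 119)*(227 + (183 - I(11))) = (0 + 119)*(227 + (183 - 1*(-6))) = 119*(227 + (183 + 6)) = 119*(227 + 189) = 119*416 = 49504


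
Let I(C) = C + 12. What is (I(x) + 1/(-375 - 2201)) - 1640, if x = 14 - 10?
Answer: -4183425/2576 ≈ -1624.0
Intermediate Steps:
x = 4
I(C) = 12 + C
(I(x) + 1/(-375 - 2201)) - 1640 = ((12 + 4) + 1/(-375 - 2201)) - 1640 = (16 + 1/(-2576)) - 1640 = (16 - 1/2576) - 1640 = 41215/2576 - 1640 = -4183425/2576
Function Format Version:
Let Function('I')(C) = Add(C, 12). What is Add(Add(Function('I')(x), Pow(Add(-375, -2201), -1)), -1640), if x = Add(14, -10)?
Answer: Rational(-4183425, 2576) ≈ -1624.0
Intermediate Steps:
x = 4
Function('I')(C) = Add(12, C)
Add(Add(Function('I')(x), Pow(Add(-375, -2201), -1)), -1640) = Add(Add(Add(12, 4), Pow(Add(-375, -2201), -1)), -1640) = Add(Add(16, Pow(-2576, -1)), -1640) = Add(Add(16, Rational(-1, 2576)), -1640) = Add(Rational(41215, 2576), -1640) = Rational(-4183425, 2576)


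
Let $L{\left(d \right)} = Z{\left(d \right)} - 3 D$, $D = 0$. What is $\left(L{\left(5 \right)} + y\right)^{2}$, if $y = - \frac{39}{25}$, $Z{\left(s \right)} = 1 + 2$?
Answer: $\frac{1296}{625} \approx 2.0736$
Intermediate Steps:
$Z{\left(s \right)} = 3$
$L{\left(d \right)} = 3$ ($L{\left(d \right)} = 3 - 0 = 3 + 0 = 3$)
$y = - \frac{39}{25}$ ($y = \left(-39\right) \frac{1}{25} = - \frac{39}{25} \approx -1.56$)
$\left(L{\left(5 \right)} + y\right)^{2} = \left(3 - \frac{39}{25}\right)^{2} = \left(\frac{36}{25}\right)^{2} = \frac{1296}{625}$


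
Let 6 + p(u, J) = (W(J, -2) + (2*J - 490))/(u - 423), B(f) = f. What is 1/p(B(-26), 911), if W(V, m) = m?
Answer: -449/4024 ≈ -0.11158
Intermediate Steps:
p(u, J) = -6 + (-492 + 2*J)/(-423 + u) (p(u, J) = -6 + (-2 + (2*J - 490))/(u - 423) = -6 + (-2 + (-490 + 2*J))/(-423 + u) = -6 + (-492 + 2*J)/(-423 + u))
1/p(B(-26), 911) = 1/(2*(1023 + 911 - 3*(-26))/(-423 - 26)) = 1/(2*(1023 + 911 + 78)/(-449)) = 1/(2*(-1/449)*2012) = 1/(-4024/449) = -449/4024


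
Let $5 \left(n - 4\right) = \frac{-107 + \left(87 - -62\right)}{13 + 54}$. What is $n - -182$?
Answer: $\frac{62352}{335} \approx 186.13$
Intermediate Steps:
$n = \frac{1382}{335}$ ($n = 4 + \frac{\left(-107 + \left(87 - -62\right)\right) \frac{1}{13 + 54}}{5} = 4 + \frac{\left(-107 + \left(87 + 62\right)\right) \frac{1}{67}}{5} = 4 + \frac{\left(-107 + 149\right) \frac{1}{67}}{5} = 4 + \frac{42 \cdot \frac{1}{67}}{5} = 4 + \frac{1}{5} \cdot \frac{42}{67} = 4 + \frac{42}{335} = \frac{1382}{335} \approx 4.1254$)
$n - -182 = \frac{1382}{335} - -182 = \frac{1382}{335} + 182 = \frac{62352}{335}$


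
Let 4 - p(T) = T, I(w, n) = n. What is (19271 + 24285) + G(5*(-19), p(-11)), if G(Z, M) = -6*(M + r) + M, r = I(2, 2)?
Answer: 43469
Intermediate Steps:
r = 2
p(T) = 4 - T
G(Z, M) = -12 - 5*M (G(Z, M) = -6*(M + 2) + M = -6*(2 + M) + M = (-12 - 6*M) + M = -12 - 5*M)
(19271 + 24285) + G(5*(-19), p(-11)) = (19271 + 24285) + (-12 - 5*(4 - 1*(-11))) = 43556 + (-12 - 5*(4 + 11)) = 43556 + (-12 - 5*15) = 43556 + (-12 - 75) = 43556 - 87 = 43469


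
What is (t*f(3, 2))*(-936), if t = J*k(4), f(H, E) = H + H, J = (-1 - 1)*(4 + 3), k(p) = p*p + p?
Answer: 1572480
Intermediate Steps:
k(p) = p + p² (k(p) = p² + p = p + p²)
J = -14 (J = -2*7 = -14)
f(H, E) = 2*H
t = -280 (t = -56*(1 + 4) = -56*5 = -14*20 = -280)
(t*f(3, 2))*(-936) = -560*3*(-936) = -280*6*(-936) = -1680*(-936) = 1572480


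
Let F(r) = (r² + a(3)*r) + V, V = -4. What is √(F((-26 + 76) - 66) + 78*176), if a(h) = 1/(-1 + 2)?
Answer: 2*√3491 ≈ 118.17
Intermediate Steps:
a(h) = 1 (a(h) = 1/1 = 1)
F(r) = -4 + r + r² (F(r) = (r² + 1*r) - 4 = (r² + r) - 4 = (r + r²) - 4 = -4 + r + r²)
√(F((-26 + 76) - 66) + 78*176) = √((-4 + ((-26 + 76) - 66) + ((-26 + 76) - 66)²) + 78*176) = √((-4 + (50 - 66) + (50 - 66)²) + 13728) = √((-4 - 16 + (-16)²) + 13728) = √((-4 - 16 + 256) + 13728) = √(236 + 13728) = √13964 = 2*√3491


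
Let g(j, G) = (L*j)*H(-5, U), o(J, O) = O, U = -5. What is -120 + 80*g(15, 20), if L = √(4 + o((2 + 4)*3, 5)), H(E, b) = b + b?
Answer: -36120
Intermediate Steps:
H(E, b) = 2*b
L = 3 (L = √(4 + 5) = √9 = 3)
g(j, G) = -30*j (g(j, G) = (3*j)*(2*(-5)) = (3*j)*(-10) = -30*j)
-120 + 80*g(15, 20) = -120 + 80*(-30*15) = -120 + 80*(-450) = -120 - 36000 = -36120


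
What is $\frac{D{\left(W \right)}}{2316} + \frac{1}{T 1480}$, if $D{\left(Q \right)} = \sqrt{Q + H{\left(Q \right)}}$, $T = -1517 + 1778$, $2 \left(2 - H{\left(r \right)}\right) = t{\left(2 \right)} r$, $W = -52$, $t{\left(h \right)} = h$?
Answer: $\frac{1}{386280} + \frac{\sqrt{2}}{2316} \approx 0.00061322$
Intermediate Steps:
$H{\left(r \right)} = 2 - r$ ($H{\left(r \right)} = 2 - \frac{2 r}{2} = 2 - r$)
$T = 261$
$D{\left(Q \right)} = \sqrt{2}$ ($D{\left(Q \right)} = \sqrt{Q - \left(-2 + Q\right)} = \sqrt{2}$)
$\frac{D{\left(W \right)}}{2316} + \frac{1}{T 1480} = \frac{\sqrt{2}}{2316} + \frac{1}{261 \cdot 1480} = \sqrt{2} \cdot \frac{1}{2316} + \frac{1}{261} \cdot \frac{1}{1480} = \frac{\sqrt{2}}{2316} + \frac{1}{386280} = \frac{1}{386280} + \frac{\sqrt{2}}{2316}$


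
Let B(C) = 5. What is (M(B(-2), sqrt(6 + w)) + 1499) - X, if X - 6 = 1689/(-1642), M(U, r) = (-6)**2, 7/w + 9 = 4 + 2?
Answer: 2512307/1642 ≈ 1530.0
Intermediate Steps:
w = -7/3 (w = 7/(-9 + (4 + 2)) = 7/(-9 + 6) = 7/(-3) = 7*(-1/3) = -7/3 ≈ -2.3333)
M(U, r) = 36
X = 8163/1642 (X = 6 + 1689/(-1642) = 6 + 1689*(-1/1642) = 6 - 1689/1642 = 8163/1642 ≈ 4.9714)
(M(B(-2), sqrt(6 + w)) + 1499) - X = (36 + 1499) - 1*8163/1642 = 1535 - 8163/1642 = 2512307/1642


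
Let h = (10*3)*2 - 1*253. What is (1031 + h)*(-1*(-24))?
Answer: 20112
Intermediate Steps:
h = -193 (h = 30*2 - 253 = 60 - 253 = -193)
(1031 + h)*(-1*(-24)) = (1031 - 193)*(-1*(-24)) = 838*24 = 20112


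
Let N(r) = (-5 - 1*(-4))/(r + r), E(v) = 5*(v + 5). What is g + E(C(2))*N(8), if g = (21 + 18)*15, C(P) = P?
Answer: 9325/16 ≈ 582.81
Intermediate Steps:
E(v) = 25 + 5*v (E(v) = 5*(5 + v) = 25 + 5*v)
N(r) = -1/(2*r) (N(r) = (-5 + 4)/((2*r)) = -1/(2*r))
g = 585 (g = 39*15 = 585)
g + E(C(2))*N(8) = 585 + (25 + 5*2)*(-½/8) = 585 + (25 + 10)*(-½*⅛) = 585 + 35*(-1/16) = 585 - 35/16 = 9325/16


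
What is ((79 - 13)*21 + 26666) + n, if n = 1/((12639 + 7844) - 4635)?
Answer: 444568097/15848 ≈ 28052.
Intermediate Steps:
n = 1/15848 (n = 1/(20483 - 4635) = 1/15848 ≈ 6.3099e-5)
((79 - 13)*21 + 26666) + n = ((79 - 13)*21 + 26666) + 1/15848 = (66*21 + 26666) + 1/15848 = (1386 + 26666) + 1/15848 = 28052 + 1/15848 = 444568097/15848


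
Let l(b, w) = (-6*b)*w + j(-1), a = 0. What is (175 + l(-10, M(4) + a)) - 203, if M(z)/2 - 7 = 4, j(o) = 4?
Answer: 1296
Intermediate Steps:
M(z) = 22 (M(z) = 14 + 2*4 = 14 + 8 = 22)
l(b, w) = 4 - 6*b*w (l(b, w) = (-6*b)*w + 4 = -6*b*w + 4 = 4 - 6*b*w)
(175 + l(-10, M(4) + a)) - 203 = (175 + (4 - 6*(-10)*(22 + 0))) - 203 = (175 + (4 - 6*(-10)*22)) - 203 = (175 + (4 + 1320)) - 203 = (175 + 1324) - 203 = 1499 - 203 = 1296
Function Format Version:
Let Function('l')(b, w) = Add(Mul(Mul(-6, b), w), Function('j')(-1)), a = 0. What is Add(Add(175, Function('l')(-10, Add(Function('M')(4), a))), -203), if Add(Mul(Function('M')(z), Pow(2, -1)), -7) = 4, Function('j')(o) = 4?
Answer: 1296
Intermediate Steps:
Function('M')(z) = 22 (Function('M')(z) = Add(14, Mul(2, 4)) = Add(14, 8) = 22)
Function('l')(b, w) = Add(4, Mul(-6, b, w)) (Function('l')(b, w) = Add(Mul(Mul(-6, b), w), 4) = Add(Mul(-6, b, w), 4) = Add(4, Mul(-6, b, w)))
Add(Add(175, Function('l')(-10, Add(Function('M')(4), a))), -203) = Add(Add(175, Add(4, Mul(-6, -10, Add(22, 0)))), -203) = Add(Add(175, Add(4, Mul(-6, -10, 22))), -203) = Add(Add(175, Add(4, 1320)), -203) = Add(Add(175, 1324), -203) = Add(1499, -203) = 1296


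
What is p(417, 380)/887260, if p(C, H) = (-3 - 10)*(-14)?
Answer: 91/443630 ≈ 0.00020513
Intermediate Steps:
p(C, H) = 182 (p(C, H) = -13*(-14) = 182)
p(417, 380)/887260 = 182/887260 = 182*(1/887260) = 91/443630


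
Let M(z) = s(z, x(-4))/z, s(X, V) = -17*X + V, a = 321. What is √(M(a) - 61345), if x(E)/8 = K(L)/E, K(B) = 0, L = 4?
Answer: 3*I*√6818 ≈ 247.71*I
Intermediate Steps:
x(E) = 0 (x(E) = 8*(0/E) = 8*0 = 0)
s(X, V) = V - 17*X
M(z) = -17 (M(z) = (0 - 17*z)/z = (-17*z)/z = -17)
√(M(a) - 61345) = √(-17 - 61345) = √(-61362) = 3*I*√6818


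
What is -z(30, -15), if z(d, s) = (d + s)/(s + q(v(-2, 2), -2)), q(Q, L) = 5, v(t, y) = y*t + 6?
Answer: 3/2 ≈ 1.5000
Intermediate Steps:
v(t, y) = 6 + t*y (v(t, y) = t*y + 6 = 6 + t*y)
z(d, s) = (d + s)/(5 + s) (z(d, s) = (d + s)/(s + 5) = (d + s)/(5 + s))
-z(30, -15) = -(30 - 15)/(5 - 15) = -15/(-10) = -(-1)*15/10 = -1*(-3/2) = 3/2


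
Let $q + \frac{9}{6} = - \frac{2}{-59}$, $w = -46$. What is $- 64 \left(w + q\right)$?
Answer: $\frac{179232}{59} \approx 3037.8$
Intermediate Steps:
$q = - \frac{173}{118}$ ($q = - \frac{3}{2} - \frac{2}{-59} = - \frac{3}{2} - - \frac{2}{59} = - \frac{3}{2} + \frac{2}{59} = - \frac{173}{118} \approx -1.4661$)
$- 64 \left(w + q\right) = - 64 \left(-46 - \frac{173}{118}\right) = \left(-64\right) \left(- \frac{5601}{118}\right) = \frac{179232}{59}$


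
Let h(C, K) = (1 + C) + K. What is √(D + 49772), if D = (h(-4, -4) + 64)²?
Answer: √53021 ≈ 230.26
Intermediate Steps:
h(C, K) = 1 + C + K
D = 3249 (D = ((1 - 4 - 4) + 64)² = (-7 + 64)² = 57² = 3249)
√(D + 49772) = √(3249 + 49772) = √53021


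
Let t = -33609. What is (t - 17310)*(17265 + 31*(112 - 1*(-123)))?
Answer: -1250061450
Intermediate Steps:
(t - 17310)*(17265 + 31*(112 - 1*(-123))) = (-33609 - 17310)*(17265 + 31*(112 - 1*(-123))) = -50919*(17265 + 31*(112 + 123)) = -50919*(17265 + 31*235) = -50919*(17265 + 7285) = -50919*24550 = -1250061450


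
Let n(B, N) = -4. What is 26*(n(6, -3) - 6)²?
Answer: 2600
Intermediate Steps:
26*(n(6, -3) - 6)² = 26*(-4 - 6)² = 26*(-10)² = 26*100 = 2600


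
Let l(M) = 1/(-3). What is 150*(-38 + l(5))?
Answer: -5750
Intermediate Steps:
l(M) = -1/3
150*(-38 + l(5)) = 150*(-38 - 1/3) = 150*(-115/3) = -5750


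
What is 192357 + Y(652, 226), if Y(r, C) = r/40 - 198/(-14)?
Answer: 13467121/70 ≈ 1.9239e+5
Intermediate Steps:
Y(r, C) = 99/7 + r/40 (Y(r, C) = r*(1/40) - 198*(-1/14) = r/40 + 99/7 = 99/7 + r/40)
192357 + Y(652, 226) = 192357 + (99/7 + (1/40)*652) = 192357 + (99/7 + 163/10) = 192357 + 2131/70 = 13467121/70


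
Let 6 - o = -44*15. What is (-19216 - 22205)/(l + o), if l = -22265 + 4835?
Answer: 13807/5588 ≈ 2.4708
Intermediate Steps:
l = -17430
o = 666 (o = 6 - (-44)*15 = 6 - 1*(-660) = 6 + 660 = 666)
(-19216 - 22205)/(l + o) = (-19216 - 22205)/(-17430 + 666) = -41421/(-16764) = -41421*(-1/16764) = 13807/5588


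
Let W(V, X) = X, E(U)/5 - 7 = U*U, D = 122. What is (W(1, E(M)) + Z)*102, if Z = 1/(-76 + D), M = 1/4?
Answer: 663153/184 ≈ 3604.1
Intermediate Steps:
M = 1/4 ≈ 0.25000
E(U) = 35 + 5*U**2 (E(U) = 35 + 5*(U*U) = 35 + 5*U**2)
Z = 1/46 (Z = 1/(-76 + 122) = 1/46 ≈ 0.021739)
(W(1, E(M)) + Z)*102 = ((35 + 5*(1/4)**2) + 1/46)*102 = ((35 + 5*(1/16)) + 1/46)*102 = ((35 + 5/16) + 1/46)*102 = (565/16 + 1/46)*102 = (13003/368)*102 = 663153/184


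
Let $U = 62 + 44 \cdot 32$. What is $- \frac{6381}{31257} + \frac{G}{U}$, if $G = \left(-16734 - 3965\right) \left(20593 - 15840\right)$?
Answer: $- \frac{6973121089}{104190} \approx -66927.0$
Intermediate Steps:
$G = -98382347$ ($G = \left(-20699\right) 4753 = -98382347$)
$U = 1470$ ($U = 62 + 1408 = 1470$)
$- \frac{6381}{31257} + \frac{G}{U} = - \frac{6381}{31257} - \frac{98382347}{1470} = \left(-6381\right) \frac{1}{31257} - \frac{2007803}{30} = - \frac{709}{3473} - \frac{2007803}{30} = - \frac{6973121089}{104190}$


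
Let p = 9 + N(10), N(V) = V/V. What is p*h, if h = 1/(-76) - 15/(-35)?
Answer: 1105/266 ≈ 4.1541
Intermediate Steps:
N(V) = 1
h = 221/532 (h = 1*(-1/76) - 15*(-1/35) = -1/76 + 3/7 = 221/532 ≈ 0.41541)
p = 10 (p = 9 + 1 = 10)
p*h = 10*(221/532) = 1105/266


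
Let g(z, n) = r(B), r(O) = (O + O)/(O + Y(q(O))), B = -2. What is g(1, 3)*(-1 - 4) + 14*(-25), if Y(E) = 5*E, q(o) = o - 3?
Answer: -9470/27 ≈ -350.74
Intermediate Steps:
q(o) = -3 + o
r(O) = 2*O/(-15 + 6*O) (r(O) = (O + O)/(O + 5*(-3 + O)) = (2*O)/(O + (-15 + 5*O)) = (2*O)/(-15 + 6*O) = 2*O/(-15 + 6*O))
g(z, n) = 4/27 (g(z, n) = (⅔)*(-2)/(-5 + 2*(-2)) = (⅔)*(-2)/(-5 - 4) = (⅔)*(-2)/(-9) = (⅔)*(-2)*(-⅑) = 4/27)
g(1, 3)*(-1 - 4) + 14*(-25) = 4*(-1 - 4)/27 + 14*(-25) = (4/27)*(-5) - 350 = -20/27 - 350 = -9470/27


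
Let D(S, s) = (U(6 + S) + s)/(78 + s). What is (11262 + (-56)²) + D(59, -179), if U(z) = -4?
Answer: 1454381/101 ≈ 14400.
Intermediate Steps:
D(S, s) = (-4 + s)/(78 + s)
(11262 + (-56)²) + D(59, -179) = (11262 + (-56)²) + (-4 - 179)/(78 - 179) = (11262 + 3136) - 183/(-101) = 14398 - 1/101*(-183) = 14398 + 183/101 = 1454381/101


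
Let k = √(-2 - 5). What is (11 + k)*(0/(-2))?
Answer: 0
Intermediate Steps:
k = I*√7 (k = √(-7) = I*√7 ≈ 2.6458*I)
(11 + k)*(0/(-2)) = (11 + I*√7)*(0/(-2)) = (11 + I*√7)*(0*(-½)) = (11 + I*√7)*0 = 0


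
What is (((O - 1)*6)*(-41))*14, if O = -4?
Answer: 17220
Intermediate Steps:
(((O - 1)*6)*(-41))*14 = (((-4 - 1)*6)*(-41))*14 = (-5*6*(-41))*14 = -30*(-41)*14 = 1230*14 = 17220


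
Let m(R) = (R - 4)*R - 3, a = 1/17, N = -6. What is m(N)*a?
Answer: 57/17 ≈ 3.3529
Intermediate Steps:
a = 1/17 ≈ 0.058824
m(R) = -3 + R*(-4 + R) (m(R) = (-4 + R)*R - 3 = R*(-4 + R) - 3 = -3 + R*(-4 + R))
m(N)*a = (-3 + (-6)**2 - 4*(-6))*(1/17) = (-3 + 36 + 24)*(1/17) = 57*(1/17) = 57/17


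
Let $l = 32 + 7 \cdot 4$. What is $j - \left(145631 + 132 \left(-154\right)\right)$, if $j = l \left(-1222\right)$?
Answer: $-198623$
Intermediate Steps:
$l = 60$ ($l = 32 + 28 = 60$)
$j = -73320$ ($j = 60 \left(-1222\right) = -73320$)
$j - \left(145631 + 132 \left(-154\right)\right) = -73320 - \left(145631 + 132 \left(-154\right)\right) = -73320 - 125303 = -198623$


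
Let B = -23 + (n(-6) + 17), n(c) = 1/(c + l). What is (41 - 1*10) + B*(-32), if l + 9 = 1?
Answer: 1577/7 ≈ 225.29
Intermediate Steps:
l = -8 (l = -9 + 1 = -8)
n(c) = 1/(-8 + c) (n(c) = 1/(c - 8) = 1/(-8 + c))
B = -85/14 (B = -23 + (1/(-8 - 6) + 17) = -23 + (1/(-14) + 17) = -23 + (-1/14 + 17) = -23 + 237/14 = -85/14 ≈ -6.0714)
(41 - 1*10) + B*(-32) = (41 - 1*10) - 85/14*(-32) = (41 - 10) + 1360/7 = 31 + 1360/7 = 1577/7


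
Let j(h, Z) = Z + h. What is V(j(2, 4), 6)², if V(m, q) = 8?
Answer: 64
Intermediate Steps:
V(j(2, 4), 6)² = 8² = 64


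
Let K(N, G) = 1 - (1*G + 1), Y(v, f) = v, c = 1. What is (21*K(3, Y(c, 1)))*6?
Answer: -126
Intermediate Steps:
K(N, G) = -G (K(N, G) = 1 - (G + 1) = 1 - (1 + G) = 1 + (-1 - G) = -G)
(21*K(3, Y(c, 1)))*6 = (21*(-1*1))*6 = (21*(-1))*6 = -21*6 = -126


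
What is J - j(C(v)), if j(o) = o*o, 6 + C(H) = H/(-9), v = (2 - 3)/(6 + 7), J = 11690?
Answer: 159533009/13689 ≈ 11654.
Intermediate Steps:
v = -1/13 ≈ -0.076923
C(H) = -6 - H/9 (C(H) = -6 + H/(-9) = -6 + H*(-1/9) = -6 - H/9)
j(o) = o**2
J - j(C(v)) = 11690 - (-6 - 1/9*(-1/13))**2 = 11690 - (-6 + 1/117)**2 = 11690 - (-701/117)**2 = 11690 - 1*491401/13689 = 11690 - 491401/13689 = 159533009/13689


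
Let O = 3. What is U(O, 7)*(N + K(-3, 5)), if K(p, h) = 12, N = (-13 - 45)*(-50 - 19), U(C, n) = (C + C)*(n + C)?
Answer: 240840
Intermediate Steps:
U(C, n) = 2*C*(C + n) (U(C, n) = (2*C)*(C + n) = 2*C*(C + n))
N = 4002 (N = -58*(-69) = 4002)
U(O, 7)*(N + K(-3, 5)) = (2*3*(3 + 7))*(4002 + 12) = (2*3*10)*4014 = 60*4014 = 240840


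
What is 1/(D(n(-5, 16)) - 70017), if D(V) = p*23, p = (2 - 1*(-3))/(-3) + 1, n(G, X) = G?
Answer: -3/210097 ≈ -1.4279e-5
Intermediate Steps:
p = -⅔ (p = (2 + 3)*(-⅓) + 1 = 5*(-⅓) + 1 = -5/3 + 1 = -⅔ ≈ -0.66667)
D(V) = -46/3 (D(V) = -⅔*23 = -46/3)
1/(D(n(-5, 16)) - 70017) = 1/(-46/3 - 70017) = 1/(-210097/3) = -3/210097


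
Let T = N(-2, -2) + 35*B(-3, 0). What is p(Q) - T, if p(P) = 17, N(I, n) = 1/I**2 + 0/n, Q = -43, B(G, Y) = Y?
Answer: 67/4 ≈ 16.750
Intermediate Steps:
N(I, n) = I**(-2) (N(I, n) = 1/I**2 + 0 = I**(-2) + 0 = I**(-2))
T = 1/4 (T = (-2)**(-2) + 35*0 = 1/4 + 0 = 1/4 ≈ 0.25000)
p(Q) - T = 17 - 1*1/4 = 17 - 1/4 = 67/4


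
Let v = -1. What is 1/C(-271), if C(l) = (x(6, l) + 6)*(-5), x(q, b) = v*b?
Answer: -1/1385 ≈ -0.00072202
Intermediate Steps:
x(q, b) = -b
C(l) = -30 + 5*l (C(l) = (-l + 6)*(-5) = (6 - l)*(-5) = -30 + 5*l)
1/C(-271) = 1/(-30 + 5*(-271)) = 1/(-30 - 1355) = 1/(-1385) = -1/1385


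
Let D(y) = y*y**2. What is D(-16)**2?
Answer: 16777216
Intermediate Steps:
D(y) = y**3
D(-16)**2 = ((-16)**3)**2 = (-4096)**2 = 16777216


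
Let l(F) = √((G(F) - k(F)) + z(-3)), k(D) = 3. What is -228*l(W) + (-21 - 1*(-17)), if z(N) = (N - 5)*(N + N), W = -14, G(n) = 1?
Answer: -4 - 228*√46 ≈ -1550.4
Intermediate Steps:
z(N) = 2*N*(-5 + N) (z(N) = (-5 + N)*(2*N) = 2*N*(-5 + N))
l(F) = √46 (l(F) = √((1 - 1*3) + 2*(-3)*(-5 - 3)) = √((1 - 3) + 2*(-3)*(-8)) = √(-2 + 48) = √46)
-228*l(W) + (-21 - 1*(-17)) = -228*√46 + (-21 - 1*(-17)) = -228*√46 + (-21 + 17) = -228*√46 - 4 = -4 - 228*√46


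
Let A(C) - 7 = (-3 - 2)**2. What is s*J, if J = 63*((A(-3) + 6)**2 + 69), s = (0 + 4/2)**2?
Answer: 381276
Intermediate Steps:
A(C) = 32 (A(C) = 7 + (-3 - 2)**2 = 7 + (-5)**2 = 7 + 25 = 32)
s = 4 (s = (0 + 4*(1/2))**2 = (0 + 2)**2 = 2**2 = 4)
J = 95319 (J = 63*((32 + 6)**2 + 69) = 63*(38**2 + 69) = 63*(1444 + 69) = 63*1513 = 95319)
s*J = 4*95319 = 381276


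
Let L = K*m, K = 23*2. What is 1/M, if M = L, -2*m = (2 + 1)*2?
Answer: -1/138 ≈ -0.0072464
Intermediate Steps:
m = -3 (m = -(2 + 1)*2/2 = -3*2/2 = -½*6 = -3)
K = 46
L = -138 (L = 46*(-3) = -138)
M = -138
1/M = 1/(-138) = -1/138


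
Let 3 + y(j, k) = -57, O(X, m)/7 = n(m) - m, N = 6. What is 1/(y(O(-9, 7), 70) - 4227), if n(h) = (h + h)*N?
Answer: -1/4287 ≈ -0.00023326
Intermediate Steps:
n(h) = 12*h (n(h) = (h + h)*6 = (2*h)*6 = 12*h)
O(X, m) = 77*m (O(X, m) = 7*(12*m - m) = 7*(11*m) = 77*m)
y(j, k) = -60 (y(j, k) = -3 - 57 = -60)
1/(y(O(-9, 7), 70) - 4227) = 1/(-60 - 4227) = 1/(-4287) = -1/4287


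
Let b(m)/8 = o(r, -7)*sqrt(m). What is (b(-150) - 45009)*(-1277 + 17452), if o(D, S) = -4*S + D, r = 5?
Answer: -728020575 + 21351000*I*sqrt(6) ≈ -7.2802e+8 + 5.2299e+7*I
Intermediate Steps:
o(D, S) = D - 4*S
b(m) = 264*sqrt(m) (b(m) = 8*((5 - 4*(-7))*sqrt(m)) = 8*((5 + 28)*sqrt(m)) = 8*(33*sqrt(m)) = 264*sqrt(m))
(b(-150) - 45009)*(-1277 + 17452) = (264*sqrt(-150) - 45009)*(-1277 + 17452) = (264*(5*I*sqrt(6)) - 45009)*16175 = (1320*I*sqrt(6) - 45009)*16175 = (-45009 + 1320*I*sqrt(6))*16175 = -728020575 + 21351000*I*sqrt(6)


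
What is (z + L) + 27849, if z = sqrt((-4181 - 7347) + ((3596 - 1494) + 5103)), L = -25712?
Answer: 2137 + I*sqrt(4323) ≈ 2137.0 + 65.75*I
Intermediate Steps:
z = I*sqrt(4323) (z = sqrt(-11528 + (2102 + 5103)) = sqrt(-11528 + 7205) = sqrt(-4323) = I*sqrt(4323) ≈ 65.75*I)
(z + L) + 27849 = (I*sqrt(4323) - 25712) + 27849 = (-25712 + I*sqrt(4323)) + 27849 = 2137 + I*sqrt(4323)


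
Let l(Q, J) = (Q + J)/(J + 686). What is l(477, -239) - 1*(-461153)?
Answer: 206135629/447 ≈ 4.6115e+5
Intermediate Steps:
l(Q, J) = (J + Q)/(686 + J)
l(477, -239) - 1*(-461153) = (-239 + 477)/(686 - 239) - 1*(-461153) = 238/447 + 461153 = 206135629/447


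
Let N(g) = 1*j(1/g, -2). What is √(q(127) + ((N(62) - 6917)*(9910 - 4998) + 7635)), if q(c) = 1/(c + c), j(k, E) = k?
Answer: I*√2106048353650774/7874 ≈ 5828.3*I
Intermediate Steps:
q(c) = 1/(2*c)
N(g) = 1/g
√(q(127) + ((N(62) - 6917)*(9910 - 4998) + 7635)) = √((½)/127 + ((1/62 - 6917)*(9910 - 4998) + 7635)) = √((½)*(1/127) + ((1/62 - 6917)*4912 + 7635)) = √(1/254 + (-428853/62*4912 + 7635)) = √(1/254 + (-1053262968/31 + 7635)) = √(1/254 - 1053026283/31) = √(-267468675851/7874) = I*√2106048353650774/7874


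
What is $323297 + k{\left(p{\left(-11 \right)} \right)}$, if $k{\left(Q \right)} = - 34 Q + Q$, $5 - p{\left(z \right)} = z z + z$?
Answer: $326762$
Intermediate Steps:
$p{\left(z \right)} = 5 - z - z^{2}$ ($p{\left(z \right)} = 5 - \left(z z + z\right) = 5 - \left(z^{2} + z\right) = 5 - \left(z + z^{2}\right) = 5 - z - z^{2}$)
$k{\left(Q \right)} = - 33 Q$
$323297 + k{\left(p{\left(-11 \right)} \right)} = 323297 - 33 \left(5 - -11 - \left(-11\right)^{2}\right) = 323297 - 33 \left(5 + 11 - 121\right) = 323297 - -3465 = 323297 + 3465 = 326762$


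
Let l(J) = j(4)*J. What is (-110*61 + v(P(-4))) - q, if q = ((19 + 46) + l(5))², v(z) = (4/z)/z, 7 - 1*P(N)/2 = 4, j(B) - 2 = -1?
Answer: -104489/9 ≈ -11610.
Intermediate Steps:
j(B) = 1 (j(B) = 2 - 1 = 1)
P(N) = 6 (P(N) = 14 - 2*4 = 14 - 8 = 6)
v(z) = 4/z²
l(J) = J (l(J) = 1*J = J)
q = 4900 (q = ((19 + 46) + 5)² = (65 + 5)² = 70² = 4900)
(-110*61 + v(P(-4))) - q = (-110*61 + 4/6²) - 1*4900 = (-6710 + 4*(1/36)) - 4900 = (-6710 + ⅑) - 4900 = -60389/9 - 4900 = -104489/9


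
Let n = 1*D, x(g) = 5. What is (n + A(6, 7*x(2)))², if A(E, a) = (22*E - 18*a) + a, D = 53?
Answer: 168100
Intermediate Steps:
n = 53 (n = 1*53 = 53)
A(E, a) = -17*a + 22*E (A(E, a) = (-18*a + 22*E) + a = -17*a + 22*E)
(n + A(6, 7*x(2)))² = (53 + (-119*5 + 22*6))² = (53 + (-17*35 + 132))² = (53 + (-595 + 132))² = (53 - 463)² = (-410)² = 168100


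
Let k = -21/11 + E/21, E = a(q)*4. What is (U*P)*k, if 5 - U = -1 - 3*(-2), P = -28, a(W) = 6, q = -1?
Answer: 0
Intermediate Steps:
E = 24 (E = 6*4 = 24)
k = -59/77 (k = -21/11 + 24/21 = -21*1/11 + 24*(1/21) = -21/11 + 8/7 = -59/77 ≈ -0.76623)
U = 0 (U = 5 - (-1 - 3*(-2)) = 5 - (-1 + 6) = 5 - 1*5 = 5 - 5 = 0)
(U*P)*k = (0*(-28))*(-59/77) = 0*(-59/77) = 0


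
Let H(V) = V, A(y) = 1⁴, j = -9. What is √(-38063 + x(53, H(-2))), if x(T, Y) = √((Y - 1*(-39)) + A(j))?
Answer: √(-38063 + √38) ≈ 195.08*I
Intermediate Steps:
A(y) = 1
x(T, Y) = √(40 + Y) (x(T, Y) = √((Y - 1*(-39)) + 1) = √((Y + 39) + 1) = √((39 + Y) + 1) = √(40 + Y))
√(-38063 + x(53, H(-2))) = √(-38063 + √(40 - 2)) = √(-38063 + √38)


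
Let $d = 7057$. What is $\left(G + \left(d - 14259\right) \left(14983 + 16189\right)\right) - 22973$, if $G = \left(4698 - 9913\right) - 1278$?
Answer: $-224530210$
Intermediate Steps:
$G = -6493$ ($G = -5215 - 1278 = -6493$)
$\left(G + \left(d - 14259\right) \left(14983 + 16189\right)\right) - 22973 = \left(-6493 + \left(7057 - 14259\right) \left(14983 + 16189\right)\right) - 22973 = \left(-6493 - 224500744\right) - 22973 = -224507237 - 22973 = -224530210$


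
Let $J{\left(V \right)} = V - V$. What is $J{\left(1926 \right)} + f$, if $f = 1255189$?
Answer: $1255189$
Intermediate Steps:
$J{\left(V \right)} = 0$
$J{\left(1926 \right)} + f = 0 + 1255189 = 1255189$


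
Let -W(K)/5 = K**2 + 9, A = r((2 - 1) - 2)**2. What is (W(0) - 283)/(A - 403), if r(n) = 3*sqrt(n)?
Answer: 82/103 ≈ 0.79612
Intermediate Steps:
A = -9 (A = (3*sqrt((2 - 1) - 2))**2 = (3*sqrt(1 - 2))**2 = (3*sqrt(-1))**2 = (3*I)**2 = -9)
W(K) = -45 - 5*K**2 (W(K) = -5*(K**2 + 9) = -5*(9 + K**2) = -45 - 5*K**2)
(W(0) - 283)/(A - 403) = ((-45 - 5*0**2) - 283)/(-9 - 403) = ((-45 - 5*0) - 283)/(-412) = ((-45 + 0) - 283)*(-1/412) = (-45 - 283)*(-1/412) = -328*(-1/412) = 82/103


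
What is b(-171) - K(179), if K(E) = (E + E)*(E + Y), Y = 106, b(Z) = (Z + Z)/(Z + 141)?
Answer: -510093/5 ≈ -1.0202e+5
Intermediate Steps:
b(Z) = 2*Z/(141 + Z) (b(Z) = (2*Z)/(141 + Z) = 2*Z/(141 + Z))
K(E) = 2*E*(106 + E) (K(E) = (E + E)*(E + 106) = (2*E)*(106 + E) = 2*E*(106 + E))
b(-171) - K(179) = 2*(-171)/(141 - 171) - 2*179*(106 + 179) = 2*(-171)/(-30) - 2*179*285 = 2*(-171)*(-1/30) - 1*102030 = 57/5 - 102030 = -510093/5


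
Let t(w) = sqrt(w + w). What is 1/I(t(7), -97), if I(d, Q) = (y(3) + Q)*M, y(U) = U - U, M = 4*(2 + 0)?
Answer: -1/776 ≈ -0.0012887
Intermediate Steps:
M = 8 (M = 4*2 = 8)
t(w) = sqrt(2)*sqrt(w) (t(w) = sqrt(2*w) = sqrt(2)*sqrt(w))
y(U) = 0
I(d, Q) = 8*Q (I(d, Q) = (0 + Q)*8 = Q*8 = 8*Q)
1/I(t(7), -97) = 1/(8*(-97)) = 1/(-776) = -1/776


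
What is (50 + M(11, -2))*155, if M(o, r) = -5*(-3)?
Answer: 10075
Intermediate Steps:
M(o, r) = 15
(50 + M(11, -2))*155 = (50 + 15)*155 = 65*155 = 10075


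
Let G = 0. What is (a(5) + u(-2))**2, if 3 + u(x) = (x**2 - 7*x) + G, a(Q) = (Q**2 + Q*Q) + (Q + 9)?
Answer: 6241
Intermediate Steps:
a(Q) = 9 + Q + 2*Q**2 (a(Q) = (Q**2 + Q**2) + (9 + Q) = 2*Q**2 + (9 + Q) = 9 + Q + 2*Q**2)
u(x) = -3 + x**2 - 7*x (u(x) = -3 + ((x**2 - 7*x) + 0) = -3 + (x**2 - 7*x) = -3 + x**2 - 7*x)
(a(5) + u(-2))**2 = ((9 + 5 + 2*5**2) + (-3 + (-2)**2 - 7*(-2)))**2 = ((9 + 5 + 2*25) + (-3 + 4 + 14))**2 = ((9 + 5 + 50) + 15)**2 = (64 + 15)**2 = 79**2 = 6241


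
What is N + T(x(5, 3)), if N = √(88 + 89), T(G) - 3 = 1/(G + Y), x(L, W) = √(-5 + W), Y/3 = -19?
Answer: 9696/3251 + √177 - I*√2/3251 ≈ 16.287 - 0.00043501*I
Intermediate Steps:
Y = -57 (Y = 3*(-19) = -57)
T(G) = 3 + 1/(-57 + G) (T(G) = 3 + 1/(G - 57) = 3 + 1/(-57 + G))
N = √177 ≈ 13.304
N + T(x(5, 3)) = √177 + (-170 + 3*√(-5 + 3))/(-57 + √(-5 + 3)) = √177 + (-170 + 3*√(-2))/(-57 + √(-2)) = √177 + (-170 + 3*(I*√2))/(-57 + I*√2) = √177 + (-170 + 3*I*√2)/(-57 + I*√2)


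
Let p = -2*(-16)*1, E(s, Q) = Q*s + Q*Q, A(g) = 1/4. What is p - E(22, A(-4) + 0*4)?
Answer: 423/16 ≈ 26.438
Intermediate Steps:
A(g) = ¼
E(s, Q) = Q² + Q*s (E(s, Q) = Q*s + Q² = Q² + Q*s)
p = 32 (p = 32*1 = 32)
p - E(22, A(-4) + 0*4) = 32 - (¼ + 0*4)*((¼ + 0*4) + 22) = 32 - (¼ + 0)*((¼ + 0) + 22) = 32 - (¼ + 22)/4 = 32 - 89/(4*4) = 32 - 1*89/16 = 32 - 89/16 = 423/16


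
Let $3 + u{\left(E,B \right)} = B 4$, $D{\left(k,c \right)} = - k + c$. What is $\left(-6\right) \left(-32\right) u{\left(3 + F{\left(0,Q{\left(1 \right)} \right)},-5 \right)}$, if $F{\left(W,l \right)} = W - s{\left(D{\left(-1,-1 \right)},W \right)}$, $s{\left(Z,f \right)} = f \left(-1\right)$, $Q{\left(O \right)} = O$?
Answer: $-4416$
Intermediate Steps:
$D{\left(k,c \right)} = c - k$
$s{\left(Z,f \right)} = - f$
$F{\left(W,l \right)} = 2 W$ ($F{\left(W,l \right)} = W - - W = W + W = 2 W$)
$u{\left(E,B \right)} = -3 + 4 B$ ($u{\left(E,B \right)} = -3 + B 4 = -3 + 4 B$)
$\left(-6\right) \left(-32\right) u{\left(3 + F{\left(0,Q{\left(1 \right)} \right)},-5 \right)} = \left(-6\right) \left(-32\right) \left(-3 + 4 \left(-5\right)\right) = 192 \left(-3 - 20\right) = 192 \left(-23\right) = -4416$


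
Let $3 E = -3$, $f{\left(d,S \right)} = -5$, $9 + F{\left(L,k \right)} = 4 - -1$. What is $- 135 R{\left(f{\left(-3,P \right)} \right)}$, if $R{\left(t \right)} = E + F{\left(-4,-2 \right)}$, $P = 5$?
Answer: $675$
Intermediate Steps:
$F{\left(L,k \right)} = -4$ ($F{\left(L,k \right)} = -9 + \left(4 - -1\right) = -9 + \left(4 + 1\right) = -9 + 5 = -4$)
$E = -1$ ($E = \frac{1}{3} \left(-3\right) = -1$)
$R{\left(t \right)} = -5$ ($R{\left(t \right)} = -1 - 4 = -5$)
$- 135 R{\left(f{\left(-3,P \right)} \right)} = \left(-135\right) \left(-5\right) = 675$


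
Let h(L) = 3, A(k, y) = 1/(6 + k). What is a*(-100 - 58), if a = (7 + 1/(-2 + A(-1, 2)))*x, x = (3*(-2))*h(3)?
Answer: 18328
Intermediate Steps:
x = -18 (x = (3*(-2))*3 = -6*3 = -18)
a = -116 (a = (7 + 1/(-2 + 1/(6 - 1)))*(-18) = (7 + 1/(-2 + 1/5))*(-18) = (7 + 1/(-2 + ⅕))*(-18) = (7 + 1/(-9/5))*(-18) = (7 - 5/9)*(-18) = (58/9)*(-18) = -116)
a*(-100 - 58) = -116*(-100 - 58) = -116*(-158) = 18328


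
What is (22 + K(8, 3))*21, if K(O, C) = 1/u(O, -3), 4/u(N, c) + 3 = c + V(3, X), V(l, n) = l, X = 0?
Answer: 1785/4 ≈ 446.25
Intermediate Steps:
u(N, c) = 4/c (u(N, c) = 4/(-3 + (c + 3)) = 4/(-3 + (3 + c)) = 4/c)
K(O, C) = -¾ (K(O, C) = 1/(4/(-3)) = 1/(4*(-⅓)) = 1/(-4/3) = -¾)
(22 + K(8, 3))*21 = (22 - ¾)*21 = (85/4)*21 = 1785/4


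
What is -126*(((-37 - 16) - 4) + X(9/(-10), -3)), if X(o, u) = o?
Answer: 36477/5 ≈ 7295.4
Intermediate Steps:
-126*(((-37 - 16) - 4) + X(9/(-10), -3)) = -126*(((-37 - 16) - 4) + 9/(-10)) = -126*((-53 - 4) + 9*(-⅒)) = -126*(-57 - 9/10) = -126*(-579/10) = 36477/5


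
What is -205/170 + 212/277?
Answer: -4149/9418 ≈ -0.44054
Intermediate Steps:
-205/170 + 212/277 = -205*1/170 + 212*(1/277) = -41/34 + 212/277 = -4149/9418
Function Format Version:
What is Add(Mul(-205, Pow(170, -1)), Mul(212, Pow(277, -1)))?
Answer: Rational(-4149, 9418) ≈ -0.44054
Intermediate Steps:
Add(Mul(-205, Pow(170, -1)), Mul(212, Pow(277, -1))) = Add(Mul(-205, Rational(1, 170)), Mul(212, Rational(1, 277))) = Add(Rational(-41, 34), Rational(212, 277)) = Rational(-4149, 9418)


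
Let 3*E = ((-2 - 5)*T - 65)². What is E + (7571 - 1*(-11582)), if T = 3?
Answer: 64855/3 ≈ 21618.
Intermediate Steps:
E = 7396/3 (E = ((-2 - 5)*3 - 65)²/3 = (-7*3 - 65)²/3 = (-21 - 65)²/3 = (⅓)*(-86)² = (⅓)*7396 = 7396/3 ≈ 2465.3)
E + (7571 - 1*(-11582)) = 7396/3 + (7571 - 1*(-11582)) = 7396/3 + (7571 + 11582) = 7396/3 + 19153 = 64855/3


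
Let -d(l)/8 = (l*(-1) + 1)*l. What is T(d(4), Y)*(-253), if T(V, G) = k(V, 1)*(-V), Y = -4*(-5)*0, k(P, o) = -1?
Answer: -24288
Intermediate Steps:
d(l) = -8*l*(1 - l) (d(l) = -8*(l*(-1) + 1)*l = -8*(-l + 1)*l = -8*(1 - l)*l = -8*l*(1 - l))
Y = 0 (Y = 20*0 = 0)
T(V, G) = V (T(V, G) = -(-1)*V = V)
T(d(4), Y)*(-253) = (8*4*(-1 + 4))*(-253) = (8*4*3)*(-253) = 96*(-253) = -24288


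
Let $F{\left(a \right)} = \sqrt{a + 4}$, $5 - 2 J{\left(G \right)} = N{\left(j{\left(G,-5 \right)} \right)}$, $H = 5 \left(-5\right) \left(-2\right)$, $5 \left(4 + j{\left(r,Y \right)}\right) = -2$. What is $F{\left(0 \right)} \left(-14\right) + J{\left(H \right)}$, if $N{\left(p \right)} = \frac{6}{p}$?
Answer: $- \frac{273}{11} \approx -24.818$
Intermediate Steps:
$j{\left(r,Y \right)} = - \frac{22}{5}$ ($j{\left(r,Y \right)} = -4 + \frac{1}{5} \left(-2\right) = -4 - \frac{2}{5} = - \frac{22}{5}$)
$H = 50$ ($H = \left(-25\right) \left(-2\right) = 50$)
$J{\left(G \right)} = \frac{35}{11}$ ($J{\left(G \right)} = \frac{5}{2} - \frac{6 \frac{1}{- \frac{22}{5}}}{2} = \frac{5}{2} - \frac{6 \left(- \frac{5}{22}\right)}{2} = \frac{5}{2} - - \frac{15}{22} = \frac{5}{2} + \frac{15}{22} = \frac{35}{11}$)
$F{\left(a \right)} = \sqrt{4 + a}$
$F{\left(0 \right)} \left(-14\right) + J{\left(H \right)} = \sqrt{4 + 0} \left(-14\right) + \frac{35}{11} = \sqrt{4} \left(-14\right) + \frac{35}{11} = 2 \left(-14\right) + \frac{35}{11} = -28 + \frac{35}{11} = - \frac{273}{11}$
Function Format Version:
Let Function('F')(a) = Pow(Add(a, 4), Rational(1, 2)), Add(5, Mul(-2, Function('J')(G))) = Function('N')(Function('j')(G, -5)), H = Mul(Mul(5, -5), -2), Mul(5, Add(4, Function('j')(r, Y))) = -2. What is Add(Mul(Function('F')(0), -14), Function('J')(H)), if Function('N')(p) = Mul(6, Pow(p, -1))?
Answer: Rational(-273, 11) ≈ -24.818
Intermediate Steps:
Function('j')(r, Y) = Rational(-22, 5) (Function('j')(r, Y) = Add(-4, Mul(Rational(1, 5), -2)) = Add(-4, Rational(-2, 5)) = Rational(-22, 5))
H = 50 (H = Mul(-25, -2) = 50)
Function('J')(G) = Rational(35, 11) (Function('J')(G) = Add(Rational(5, 2), Mul(Rational(-1, 2), Mul(6, Pow(Rational(-22, 5), -1)))) = Add(Rational(5, 2), Mul(Rational(-1, 2), Mul(6, Rational(-5, 22)))) = Add(Rational(5, 2), Mul(Rational(-1, 2), Rational(-15, 11))) = Add(Rational(5, 2), Rational(15, 22)) = Rational(35, 11))
Function('F')(a) = Pow(Add(4, a), Rational(1, 2))
Add(Mul(Function('F')(0), -14), Function('J')(H)) = Add(Mul(Pow(Add(4, 0), Rational(1, 2)), -14), Rational(35, 11)) = Add(Mul(Pow(4, Rational(1, 2)), -14), Rational(35, 11)) = Add(Mul(2, -14), Rational(35, 11)) = Add(-28, Rational(35, 11)) = Rational(-273, 11)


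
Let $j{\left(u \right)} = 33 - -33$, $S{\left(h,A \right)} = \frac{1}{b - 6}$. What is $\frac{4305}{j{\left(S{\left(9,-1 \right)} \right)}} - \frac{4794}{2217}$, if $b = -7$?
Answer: $\frac{1025309}{16258} \approx 63.065$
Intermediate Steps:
$S{\left(h,A \right)} = - \frac{1}{13}$ ($S{\left(h,A \right)} = \frac{1}{-7 - 6} = \frac{1}{-13} = - \frac{1}{13}$)
$j{\left(u \right)} = 66$ ($j{\left(u \right)} = 33 + 33 = 66$)
$\frac{4305}{j{\left(S{\left(9,-1 \right)} \right)}} - \frac{4794}{2217} = \frac{4305}{66} - \frac{4794}{2217} = 4305 \cdot \frac{1}{66} - \frac{1598}{739} = \frac{1435}{22} - \frac{1598}{739} = \frac{1025309}{16258}$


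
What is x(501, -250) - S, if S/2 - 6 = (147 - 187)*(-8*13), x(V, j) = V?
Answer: -7831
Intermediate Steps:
S = 8332 (S = 12 + 2*((147 - 187)*(-8*13)) = 12 + 2*(-40*(-104)) = 12 + 2*4160 = 12 + 8320 = 8332)
x(501, -250) - S = 501 - 1*8332 = 501 - 8332 = -7831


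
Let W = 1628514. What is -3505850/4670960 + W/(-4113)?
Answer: -84679370161/213462872 ≈ -396.69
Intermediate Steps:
-3505850/4670960 + W/(-4113) = -3505850/4670960 + 1628514/(-4113) = -3505850*1/4670960 + 1628514*(-1/4113) = -350585/467096 - 180946/457 = -84679370161/213462872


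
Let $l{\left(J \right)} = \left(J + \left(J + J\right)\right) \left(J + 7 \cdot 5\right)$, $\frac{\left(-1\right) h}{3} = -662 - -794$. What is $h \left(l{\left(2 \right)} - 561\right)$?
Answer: $134244$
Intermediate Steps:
$h = -396$ ($h = - 3 \left(-662 - -794\right) = - 3 \left(-662 + 794\right) = \left(-3\right) 132 = -396$)
$l{\left(J \right)} = 3 J \left(35 + J\right)$ ($l{\left(J \right)} = \left(J + 2 J\right) \left(J + 35\right) = 3 J \left(35 + J\right)$)
$h \left(l{\left(2 \right)} - 561\right) = - 396 \left(3 \cdot 2 \left(35 + 2\right) - 561\right) = - 396 \left(3 \cdot 2 \cdot 37 - 561\right) = - 396 \left(222 - 561\right) = \left(-396\right) \left(-339\right) = 134244$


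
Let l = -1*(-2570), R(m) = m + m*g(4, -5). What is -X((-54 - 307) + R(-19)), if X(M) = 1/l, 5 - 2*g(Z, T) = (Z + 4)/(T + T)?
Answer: -1/2570 ≈ -0.00038911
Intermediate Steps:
g(Z, T) = 5/2 - (4 + Z)/(4*T) (g(Z, T) = 5/2 - (Z + 4)/(2*(T + T)) = 5/2 - (4 + Z)/(2*(2*T)) = 5/2 - (4 + Z)*1/(2*T)/2 = 5/2 - (4 + Z)/(4*T))
R(m) = 39*m/10 (R(m) = m + m*((1/4)*(-4 - 1*4 + 10*(-5))/(-5)) = m + m*((1/4)*(-1/5)*(-4 - 4 - 50)) = m + m*((1/4)*(-1/5)*(-58)) = m + m*(29/10) = m + 29*m/10 = 39*m/10)
l = 2570
X(M) = 1/2570
-X((-54 - 307) + R(-19)) = -1*1/2570 = -1/2570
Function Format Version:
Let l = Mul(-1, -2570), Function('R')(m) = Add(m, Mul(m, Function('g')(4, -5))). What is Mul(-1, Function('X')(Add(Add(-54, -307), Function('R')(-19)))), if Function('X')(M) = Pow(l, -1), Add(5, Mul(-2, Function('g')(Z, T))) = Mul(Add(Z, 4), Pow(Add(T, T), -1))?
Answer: Rational(-1, 2570) ≈ -0.00038911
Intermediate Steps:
Function('g')(Z, T) = Add(Rational(5, 2), Mul(Rational(-1, 4), Pow(T, -1), Add(4, Z))) (Function('g')(Z, T) = Add(Rational(5, 2), Mul(Rational(-1, 2), Mul(Add(Z, 4), Pow(Add(T, T), -1)))) = Add(Rational(5, 2), Mul(Rational(-1, 2), Mul(Add(4, Z), Pow(Mul(2, T), -1)))) = Add(Rational(5, 2), Mul(Rational(-1, 2), Mul(Add(4, Z), Mul(Rational(1, 2), Pow(T, -1))))) = Add(Rational(5, 2), Mul(Rational(-1, 2), Mul(Rational(1, 2), Pow(T, -1), Add(4, Z)))) = Add(Rational(5, 2), Mul(Rational(-1, 4), Pow(T, -1), Add(4, Z))))
Function('R')(m) = Mul(Rational(39, 10), m) (Function('R')(m) = Add(m, Mul(m, Mul(Rational(1, 4), Pow(-5, -1), Add(-4, Mul(-1, 4), Mul(10, -5))))) = Add(m, Mul(m, Mul(Rational(1, 4), Rational(-1, 5), Add(-4, -4, -50)))) = Add(m, Mul(m, Mul(Rational(1, 4), Rational(-1, 5), -58))) = Add(m, Mul(m, Rational(29, 10))) = Add(m, Mul(Rational(29, 10), m)) = Mul(Rational(39, 10), m))
l = 2570
Function('X')(M) = Rational(1, 2570) (Function('X')(M) = Pow(2570, -1) = Rational(1, 2570))
Mul(-1, Function('X')(Add(Add(-54, -307), Function('R')(-19)))) = Mul(-1, Rational(1, 2570)) = Rational(-1, 2570)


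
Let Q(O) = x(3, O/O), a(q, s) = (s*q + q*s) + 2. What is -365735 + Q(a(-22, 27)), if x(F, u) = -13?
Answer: -365748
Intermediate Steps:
a(q, s) = 2 + 2*q*s (a(q, s) = (q*s + q*s) + 2 = 2*q*s + 2 = 2 + 2*q*s)
Q(O) = -13
-365735 + Q(a(-22, 27)) = -365735 - 13 = -365748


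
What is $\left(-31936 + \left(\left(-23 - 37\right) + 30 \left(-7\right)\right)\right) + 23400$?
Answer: $-8806$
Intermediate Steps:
$\left(-31936 + \left(\left(-23 - 37\right) + 30 \left(-7\right)\right)\right) + 23400 = \left(-31936 - 270\right) + 23400 = -32206 + 23400 = -8806$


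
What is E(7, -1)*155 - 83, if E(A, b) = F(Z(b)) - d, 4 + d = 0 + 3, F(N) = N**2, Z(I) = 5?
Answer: 3947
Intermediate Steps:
d = -1 (d = -4 + (0 + 3) = -4 + 3 = -1)
E(A, b) = 26 (E(A, b) = 5**2 - 1*(-1) = 25 + 1 = 26)
E(7, -1)*155 - 83 = 26*155 - 83 = 4030 - 83 = 3947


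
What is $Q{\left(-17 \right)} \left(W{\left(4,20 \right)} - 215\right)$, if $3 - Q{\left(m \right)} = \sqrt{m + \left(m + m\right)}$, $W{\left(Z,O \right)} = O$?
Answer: $-585 + 195 i \sqrt{51} \approx -585.0 + 1392.6 i$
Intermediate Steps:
$Q{\left(m \right)} = 3 - \sqrt{3} \sqrt{m}$ ($Q{\left(m \right)} = 3 - \sqrt{m + \left(m + m\right)} = 3 - \sqrt{m + 2 m} = 3 - \sqrt{3 m} = 3 - \sqrt{3} \sqrt{m}$)
$Q{\left(-17 \right)} \left(W{\left(4,20 \right)} - 215\right) = \left(3 - \sqrt{3} \sqrt{-17}\right) \left(20 - 215\right) = \left(3 - \sqrt{3} i \sqrt{17}\right) \left(-195\right) = \left(3 - i \sqrt{51}\right) \left(-195\right) = -585 + 195 i \sqrt{51}$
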